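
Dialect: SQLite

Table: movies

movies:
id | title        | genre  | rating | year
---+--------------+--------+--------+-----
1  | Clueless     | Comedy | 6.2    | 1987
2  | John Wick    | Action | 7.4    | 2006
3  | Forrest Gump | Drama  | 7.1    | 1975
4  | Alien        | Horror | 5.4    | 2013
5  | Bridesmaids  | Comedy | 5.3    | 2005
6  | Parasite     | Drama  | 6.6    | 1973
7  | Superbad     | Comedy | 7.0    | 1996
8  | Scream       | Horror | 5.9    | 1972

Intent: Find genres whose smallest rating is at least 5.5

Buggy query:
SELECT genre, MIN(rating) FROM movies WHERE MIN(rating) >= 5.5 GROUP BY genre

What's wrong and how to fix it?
Bug: Aggregates like MIN are computed per group after WHERE runs

Fix: Use HAVING for the per-group MIN condition

Corrected query:
SELECT genre, MIN(rating) FROM movies GROUP BY genre HAVING MIN(rating) >= 5.5

Result:
genre  | MIN(rating)
-------+------------
Action | 7.4        
Drama  | 6.6        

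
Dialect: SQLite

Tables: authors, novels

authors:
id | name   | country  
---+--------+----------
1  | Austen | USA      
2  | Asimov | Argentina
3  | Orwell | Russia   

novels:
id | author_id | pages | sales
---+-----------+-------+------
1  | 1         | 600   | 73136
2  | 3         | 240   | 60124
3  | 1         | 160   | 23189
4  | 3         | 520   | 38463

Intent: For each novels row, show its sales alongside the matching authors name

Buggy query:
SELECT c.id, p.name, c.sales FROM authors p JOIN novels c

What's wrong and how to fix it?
Bug: JOIN with no ON clause produces a cartesian product; every novels row pairs with every authors row

Fix: Add ON c.author_id = p.id to the JOIN

Corrected query:
SELECT c.id, p.name, c.sales FROM authors p JOIN novels c ON c.author_id = p.id

Result:
id | name   | sales
---+--------+------
1  | Austen | 73136
2  | Orwell | 60124
3  | Austen | 23189
4  | Orwell | 38463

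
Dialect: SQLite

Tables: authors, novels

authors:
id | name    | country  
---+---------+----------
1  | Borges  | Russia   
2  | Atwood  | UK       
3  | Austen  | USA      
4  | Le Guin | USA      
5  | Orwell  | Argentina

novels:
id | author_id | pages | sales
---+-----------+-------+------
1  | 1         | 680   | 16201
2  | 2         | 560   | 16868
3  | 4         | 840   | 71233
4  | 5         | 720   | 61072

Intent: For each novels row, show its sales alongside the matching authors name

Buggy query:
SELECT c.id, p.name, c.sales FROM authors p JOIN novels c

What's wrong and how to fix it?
Bug: JOIN with no ON clause produces a cartesian product; every novels row pairs with every authors row

Fix: Specify the join condition linking the foreign key to the parent id

Corrected query:
SELECT c.id, p.name, c.sales FROM authors p JOIN novels c ON c.author_id = p.id

Result:
id | name    | sales
---+---------+------
1  | Borges  | 16201
2  | Atwood  | 16868
3  | Le Guin | 71233
4  | Orwell  | 61072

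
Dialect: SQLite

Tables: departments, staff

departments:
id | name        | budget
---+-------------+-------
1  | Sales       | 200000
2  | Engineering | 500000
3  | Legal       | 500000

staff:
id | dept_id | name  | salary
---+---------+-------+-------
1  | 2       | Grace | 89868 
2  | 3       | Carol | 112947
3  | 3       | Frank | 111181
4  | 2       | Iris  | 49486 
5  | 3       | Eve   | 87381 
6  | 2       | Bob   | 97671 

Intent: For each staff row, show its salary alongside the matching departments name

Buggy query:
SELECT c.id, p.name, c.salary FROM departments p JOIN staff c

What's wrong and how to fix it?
Bug: Missing join condition: each staff row is matched to all departments rows instead of just its own

Fix: Specify the join condition linking the foreign key to the parent id

Corrected query:
SELECT c.id, p.name, c.salary FROM departments p JOIN staff c ON c.dept_id = p.id

Result:
id | name        | salary
---+-------------+-------
1  | Engineering | 89868 
2  | Legal       | 112947
3  | Legal       | 111181
4  | Engineering | 49486 
5  | Legal       | 87381 
6  | Engineering | 97671 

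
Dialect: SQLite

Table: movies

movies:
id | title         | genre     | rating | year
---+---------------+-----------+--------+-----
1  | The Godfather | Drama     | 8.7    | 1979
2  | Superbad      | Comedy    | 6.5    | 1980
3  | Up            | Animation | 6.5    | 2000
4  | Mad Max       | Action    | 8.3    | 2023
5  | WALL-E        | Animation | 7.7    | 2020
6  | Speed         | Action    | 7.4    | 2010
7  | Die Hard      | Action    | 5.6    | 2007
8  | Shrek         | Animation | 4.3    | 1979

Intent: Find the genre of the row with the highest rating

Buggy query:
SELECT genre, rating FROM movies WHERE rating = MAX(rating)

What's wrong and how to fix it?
Bug: WHERE is evaluated per row; an aggregate over the whole table isn't defined there

Fix: Wrap MAX in a scalar subquery so WHERE compares against a single value

Corrected query:
SELECT genre, rating FROM movies WHERE rating = (SELECT MAX(rating) FROM movies)

Result:
genre | rating
------+-------
Drama | 8.7   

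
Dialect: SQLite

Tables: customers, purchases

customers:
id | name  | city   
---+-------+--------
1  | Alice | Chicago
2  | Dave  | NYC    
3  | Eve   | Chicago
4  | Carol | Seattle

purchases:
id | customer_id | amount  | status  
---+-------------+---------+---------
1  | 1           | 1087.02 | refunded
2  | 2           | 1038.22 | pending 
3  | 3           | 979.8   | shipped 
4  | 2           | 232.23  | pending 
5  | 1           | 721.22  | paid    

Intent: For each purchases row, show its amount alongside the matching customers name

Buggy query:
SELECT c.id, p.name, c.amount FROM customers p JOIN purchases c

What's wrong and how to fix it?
Bug: JOIN with no ON clause produces a cartesian product; every purchases row pairs with every customers row

Fix: Specify the join condition linking the foreign key to the parent id

Corrected query:
SELECT c.id, p.name, c.amount FROM customers p JOIN purchases c ON c.customer_id = p.id

Result:
id | name  | amount 
---+-------+--------
1  | Alice | 1087.02
2  | Dave  | 1038.22
3  | Eve   | 979.8  
4  | Dave  | 232.23 
5  | Alice | 721.22 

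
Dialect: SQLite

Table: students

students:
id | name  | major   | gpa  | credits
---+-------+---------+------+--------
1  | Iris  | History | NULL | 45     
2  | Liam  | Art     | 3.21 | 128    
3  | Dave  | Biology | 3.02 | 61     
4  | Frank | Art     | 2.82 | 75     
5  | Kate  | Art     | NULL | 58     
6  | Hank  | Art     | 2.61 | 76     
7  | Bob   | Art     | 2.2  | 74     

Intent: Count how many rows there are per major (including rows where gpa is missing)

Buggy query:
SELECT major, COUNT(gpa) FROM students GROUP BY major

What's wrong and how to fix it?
Bug: COUNT(gpa) skips NULLs, so groups with missing gpa are undercounted

Fix: Use COUNT(*) to count all rows regardless of NULL

Corrected query:
SELECT major, COUNT(*) FROM students GROUP BY major

Result:
major   | COUNT(*)
--------+---------
Art     | 5       
Biology | 1       
History | 1       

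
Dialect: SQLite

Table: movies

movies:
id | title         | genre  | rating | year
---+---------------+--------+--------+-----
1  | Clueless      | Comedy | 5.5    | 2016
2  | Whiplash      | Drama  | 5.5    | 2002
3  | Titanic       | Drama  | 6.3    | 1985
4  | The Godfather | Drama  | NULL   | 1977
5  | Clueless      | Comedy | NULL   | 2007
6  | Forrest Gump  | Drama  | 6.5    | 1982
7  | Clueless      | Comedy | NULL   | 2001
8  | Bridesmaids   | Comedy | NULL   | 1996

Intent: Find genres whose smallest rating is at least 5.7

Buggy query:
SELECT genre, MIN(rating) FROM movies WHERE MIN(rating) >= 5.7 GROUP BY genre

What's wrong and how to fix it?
Bug: MIN() in WHERE is a misuse of aggregate

Fix: Replace WHERE with HAVING after the GROUP BY

Corrected query:
SELECT genre, MIN(rating) FROM movies GROUP BY genre HAVING MIN(rating) >= 5.7

Result:
(no rows)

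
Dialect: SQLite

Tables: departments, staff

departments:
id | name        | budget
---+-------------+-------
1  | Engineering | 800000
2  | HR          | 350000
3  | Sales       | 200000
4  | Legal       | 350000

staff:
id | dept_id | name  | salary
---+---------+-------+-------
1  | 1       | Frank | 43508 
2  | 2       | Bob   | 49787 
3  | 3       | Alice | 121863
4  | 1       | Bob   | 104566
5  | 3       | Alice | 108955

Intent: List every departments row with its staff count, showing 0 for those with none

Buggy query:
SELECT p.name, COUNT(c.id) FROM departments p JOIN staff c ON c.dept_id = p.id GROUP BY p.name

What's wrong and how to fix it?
Bug: An inner join excludes parents with zero children

Fix: Switch to LEFT JOIN to retain unmatched parent rows

Corrected query:
SELECT p.name, COUNT(c.id) FROM departments p LEFT JOIN staff c ON c.dept_id = p.id GROUP BY p.name

Result:
name        | COUNT(c.id)
------------+------------
Engineering | 2          
HR          | 1          
Legal       | 0          
Sales       | 2          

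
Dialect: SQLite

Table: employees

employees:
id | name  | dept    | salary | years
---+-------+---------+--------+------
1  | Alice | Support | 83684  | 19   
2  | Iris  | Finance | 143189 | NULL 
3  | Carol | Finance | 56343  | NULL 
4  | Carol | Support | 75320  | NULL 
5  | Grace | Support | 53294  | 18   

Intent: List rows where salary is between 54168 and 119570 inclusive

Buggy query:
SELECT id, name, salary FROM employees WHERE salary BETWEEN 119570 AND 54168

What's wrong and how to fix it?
Bug: The bounds are reversed; BETWEEN a AND b requires a <= b to match anything

Fix: Swap the bounds so the smaller value comes first

Corrected query:
SELECT id, name, salary FROM employees WHERE salary BETWEEN 54168 AND 119570

Result:
id | name  | salary
---+-------+-------
1  | Alice | 83684 
3  | Carol | 56343 
4  | Carol | 75320 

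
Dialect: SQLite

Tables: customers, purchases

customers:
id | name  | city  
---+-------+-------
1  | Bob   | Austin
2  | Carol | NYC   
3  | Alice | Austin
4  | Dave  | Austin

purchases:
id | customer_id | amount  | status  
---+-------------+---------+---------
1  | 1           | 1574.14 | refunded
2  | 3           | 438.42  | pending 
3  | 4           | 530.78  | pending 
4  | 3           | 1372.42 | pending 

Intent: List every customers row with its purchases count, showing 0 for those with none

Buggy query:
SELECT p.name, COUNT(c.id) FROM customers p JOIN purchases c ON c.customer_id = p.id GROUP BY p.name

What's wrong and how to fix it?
Bug: An inner join excludes parents with zero children

Fix: Switch to LEFT JOIN to retain unmatched parent rows

Corrected query:
SELECT p.name, COUNT(c.id) FROM customers p LEFT JOIN purchases c ON c.customer_id = p.id GROUP BY p.name

Result:
name  | COUNT(c.id)
------+------------
Alice | 2          
Bob   | 1          
Carol | 0          
Dave  | 1          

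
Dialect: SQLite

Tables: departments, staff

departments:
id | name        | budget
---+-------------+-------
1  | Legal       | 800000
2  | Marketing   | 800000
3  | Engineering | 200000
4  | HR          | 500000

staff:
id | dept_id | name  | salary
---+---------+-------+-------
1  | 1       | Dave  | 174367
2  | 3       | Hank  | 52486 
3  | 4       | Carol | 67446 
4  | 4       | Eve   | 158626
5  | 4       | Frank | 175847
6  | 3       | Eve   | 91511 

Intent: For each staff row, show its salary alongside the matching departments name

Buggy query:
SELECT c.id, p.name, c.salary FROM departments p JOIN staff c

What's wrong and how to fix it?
Bug: Missing join condition: each staff row is matched to all departments rows instead of just its own

Fix: Specify the join condition linking the foreign key to the parent id

Corrected query:
SELECT c.id, p.name, c.salary FROM departments p JOIN staff c ON c.dept_id = p.id

Result:
id | name        | salary
---+-------------+-------
1  | Legal       | 174367
2  | Engineering | 52486 
3  | HR          | 67446 
4  | HR          | 158626
5  | HR          | 175847
6  | Engineering | 91511 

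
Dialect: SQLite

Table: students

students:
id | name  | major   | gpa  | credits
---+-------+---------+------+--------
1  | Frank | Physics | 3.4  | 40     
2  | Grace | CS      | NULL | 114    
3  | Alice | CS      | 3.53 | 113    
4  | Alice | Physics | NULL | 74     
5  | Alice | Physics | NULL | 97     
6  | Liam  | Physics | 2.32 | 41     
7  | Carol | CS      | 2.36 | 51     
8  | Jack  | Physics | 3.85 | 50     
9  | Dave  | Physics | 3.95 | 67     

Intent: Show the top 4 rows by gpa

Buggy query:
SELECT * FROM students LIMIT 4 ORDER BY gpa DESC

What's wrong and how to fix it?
Bug: ORDER BY cannot follow LIMIT; LIMIT is the final clause

Fix: Swap the clauses: ORDER BY first, then LIMIT

Corrected query:
SELECT * FROM students ORDER BY gpa DESC LIMIT 4

Result:
id | name  | major   | gpa  | credits
---+-------+---------+------+--------
9  | Dave  | Physics | 3.95 | 67     
8  | Jack  | Physics | 3.85 | 50     
3  | Alice | CS      | 3.53 | 113    
1  | Frank | Physics | 3.4  | 40     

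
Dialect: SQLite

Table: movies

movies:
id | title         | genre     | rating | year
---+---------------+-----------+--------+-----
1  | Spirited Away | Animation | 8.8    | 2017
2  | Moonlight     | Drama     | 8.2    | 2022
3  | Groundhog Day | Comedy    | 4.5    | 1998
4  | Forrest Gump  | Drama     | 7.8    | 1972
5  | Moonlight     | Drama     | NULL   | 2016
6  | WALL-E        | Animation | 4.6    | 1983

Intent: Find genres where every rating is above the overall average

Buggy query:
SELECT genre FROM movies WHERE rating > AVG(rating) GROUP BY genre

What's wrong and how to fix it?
Bug: WHERE evaluates per row before aggregation, so AVG() is unavailable

Fix: Use a subquery for AVG and a HAVING MIN(...) filter so the condition holds for every row in the group

Corrected query:
SELECT genre FROM movies GROUP BY genre HAVING MIN(rating) > (SELECT AVG(rating) FROM movies)

Result:
genre
-----
Drama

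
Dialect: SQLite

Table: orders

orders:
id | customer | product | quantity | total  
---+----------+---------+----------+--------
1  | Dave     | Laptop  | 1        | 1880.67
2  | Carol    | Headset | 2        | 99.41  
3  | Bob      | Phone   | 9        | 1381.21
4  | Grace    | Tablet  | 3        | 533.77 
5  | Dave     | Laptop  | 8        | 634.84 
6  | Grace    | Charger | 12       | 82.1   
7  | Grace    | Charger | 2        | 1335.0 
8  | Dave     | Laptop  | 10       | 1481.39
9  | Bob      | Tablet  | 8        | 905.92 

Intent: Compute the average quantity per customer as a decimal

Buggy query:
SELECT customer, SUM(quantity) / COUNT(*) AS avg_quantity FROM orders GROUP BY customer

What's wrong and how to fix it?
Bug: Both operands are integers, so '/' performs integer division and truncates

Fix: Multiply by 1.0 (or CAST to REAL) to force floating-point division

Corrected query:
SELECT customer, SUM(quantity) * 1.0 / COUNT(*) AS avg_quantity FROM orders GROUP BY customer

Result:
customer | avg_quantity
---------+-------------
Bob      | 8.5         
Carol    | 2           
Dave     | 6.333333    
Grace    | 5.666667    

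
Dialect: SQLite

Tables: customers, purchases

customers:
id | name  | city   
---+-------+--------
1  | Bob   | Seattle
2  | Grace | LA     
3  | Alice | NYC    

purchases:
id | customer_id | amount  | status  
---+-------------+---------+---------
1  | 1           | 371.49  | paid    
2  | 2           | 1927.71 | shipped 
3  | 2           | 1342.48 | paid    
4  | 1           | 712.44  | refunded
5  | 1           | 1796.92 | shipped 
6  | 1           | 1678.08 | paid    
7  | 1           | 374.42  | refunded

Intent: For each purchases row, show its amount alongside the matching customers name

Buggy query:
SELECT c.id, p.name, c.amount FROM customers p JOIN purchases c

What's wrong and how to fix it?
Bug: JOIN with no ON clause produces a cartesian product; every purchases row pairs with every customers row

Fix: Specify the join condition linking the foreign key to the parent id

Corrected query:
SELECT c.id, p.name, c.amount FROM customers p JOIN purchases c ON c.customer_id = p.id

Result:
id | name  | amount 
---+-------+--------
1  | Bob   | 371.49 
2  | Grace | 1927.71
3  | Grace | 1342.48
4  | Bob   | 712.44 
5  | Bob   | 1796.92
6  | Bob   | 1678.08
7  | Bob   | 374.42 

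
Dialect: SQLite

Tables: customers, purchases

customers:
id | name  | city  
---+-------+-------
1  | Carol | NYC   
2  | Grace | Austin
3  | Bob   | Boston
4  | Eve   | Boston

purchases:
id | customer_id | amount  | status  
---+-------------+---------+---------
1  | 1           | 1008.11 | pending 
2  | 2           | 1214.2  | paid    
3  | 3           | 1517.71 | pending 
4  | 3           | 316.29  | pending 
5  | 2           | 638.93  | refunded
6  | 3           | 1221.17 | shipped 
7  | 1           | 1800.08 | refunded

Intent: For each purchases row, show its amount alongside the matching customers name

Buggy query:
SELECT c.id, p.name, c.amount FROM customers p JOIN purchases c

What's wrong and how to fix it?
Bug: Missing join condition: each purchases row is matched to all customers rows instead of just its own

Fix: Specify the join condition linking the foreign key to the parent id

Corrected query:
SELECT c.id, p.name, c.amount FROM customers p JOIN purchases c ON c.customer_id = p.id

Result:
id | name  | amount 
---+-------+--------
1  | Carol | 1008.11
2  | Grace | 1214.2 
3  | Bob   | 1517.71
4  | Bob   | 316.29 
5  | Grace | 638.93 
6  | Bob   | 1221.17
7  | Carol | 1800.08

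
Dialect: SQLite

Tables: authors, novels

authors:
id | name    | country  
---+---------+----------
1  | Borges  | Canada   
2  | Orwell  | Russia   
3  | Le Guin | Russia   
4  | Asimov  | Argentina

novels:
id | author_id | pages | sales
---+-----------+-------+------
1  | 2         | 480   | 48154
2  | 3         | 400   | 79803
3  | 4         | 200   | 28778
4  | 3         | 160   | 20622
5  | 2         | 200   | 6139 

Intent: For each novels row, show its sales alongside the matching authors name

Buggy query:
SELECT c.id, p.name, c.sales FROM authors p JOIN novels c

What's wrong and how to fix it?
Bug: JOIN with no ON clause produces a cartesian product; every novels row pairs with every authors row

Fix: Specify the join condition linking the foreign key to the parent id

Corrected query:
SELECT c.id, p.name, c.sales FROM authors p JOIN novels c ON c.author_id = p.id

Result:
id | name    | sales
---+---------+------
1  | Orwell  | 48154
2  | Le Guin | 79803
3  | Asimov  | 28778
4  | Le Guin | 20622
5  | Orwell  | 6139 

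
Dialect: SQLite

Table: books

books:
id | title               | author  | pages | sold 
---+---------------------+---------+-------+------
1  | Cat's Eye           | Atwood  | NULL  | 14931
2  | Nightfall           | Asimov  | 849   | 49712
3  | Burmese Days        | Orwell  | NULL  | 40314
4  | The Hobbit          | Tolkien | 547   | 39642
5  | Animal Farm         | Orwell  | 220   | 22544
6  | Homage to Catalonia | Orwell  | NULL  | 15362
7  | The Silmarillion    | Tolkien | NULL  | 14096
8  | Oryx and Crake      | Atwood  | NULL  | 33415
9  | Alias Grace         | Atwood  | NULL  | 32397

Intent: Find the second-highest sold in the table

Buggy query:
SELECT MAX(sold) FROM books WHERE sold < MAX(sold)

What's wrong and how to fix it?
Bug: MAX(sold) on the right of the comparison is an aggregate-in-WHERE error

Fix: Compute the overall MAX in a subquery, then take MAX of rows below it

Corrected query:
SELECT MAX(sold) FROM books WHERE sold < (SELECT MAX(sold) FROM books)

Result:
MAX(sold)
---------
40314    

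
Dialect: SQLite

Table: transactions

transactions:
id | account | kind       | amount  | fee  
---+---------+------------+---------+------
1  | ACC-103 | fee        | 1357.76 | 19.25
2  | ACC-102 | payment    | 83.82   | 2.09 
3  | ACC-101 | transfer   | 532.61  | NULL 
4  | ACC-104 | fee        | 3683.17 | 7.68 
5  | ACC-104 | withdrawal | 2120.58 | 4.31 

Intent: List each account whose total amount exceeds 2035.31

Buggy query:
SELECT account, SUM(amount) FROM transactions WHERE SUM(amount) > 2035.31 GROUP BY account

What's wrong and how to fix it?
Bug: WHERE runs before GROUP BY, so aggregates aren't available there

Fix: Move the aggregate condition to a HAVING clause

Corrected query:
SELECT account, SUM(amount) FROM transactions GROUP BY account HAVING SUM(amount) > 2035.31

Result:
account | SUM(amount)
--------+------------
ACC-104 | 5803.75    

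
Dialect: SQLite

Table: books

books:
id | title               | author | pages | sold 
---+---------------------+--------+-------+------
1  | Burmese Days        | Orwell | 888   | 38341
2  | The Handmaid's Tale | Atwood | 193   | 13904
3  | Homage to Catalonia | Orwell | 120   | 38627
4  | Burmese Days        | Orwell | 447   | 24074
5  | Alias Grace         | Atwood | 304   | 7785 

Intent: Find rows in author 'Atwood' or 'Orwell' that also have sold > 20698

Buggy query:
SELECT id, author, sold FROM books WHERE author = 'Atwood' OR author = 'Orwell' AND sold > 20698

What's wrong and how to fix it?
Bug: Without parentheses, AND is evaluated before OR, so the sold filter only applies to the 'Orwell' branch

Fix: Add parentheses around the OR so the AND applies to both alternatives

Corrected query:
SELECT id, author, sold FROM books WHERE (author = 'Atwood' OR author = 'Orwell') AND sold > 20698

Result:
id | author | sold 
---+--------+------
1  | Orwell | 38341
3  | Orwell | 38627
4  | Orwell | 24074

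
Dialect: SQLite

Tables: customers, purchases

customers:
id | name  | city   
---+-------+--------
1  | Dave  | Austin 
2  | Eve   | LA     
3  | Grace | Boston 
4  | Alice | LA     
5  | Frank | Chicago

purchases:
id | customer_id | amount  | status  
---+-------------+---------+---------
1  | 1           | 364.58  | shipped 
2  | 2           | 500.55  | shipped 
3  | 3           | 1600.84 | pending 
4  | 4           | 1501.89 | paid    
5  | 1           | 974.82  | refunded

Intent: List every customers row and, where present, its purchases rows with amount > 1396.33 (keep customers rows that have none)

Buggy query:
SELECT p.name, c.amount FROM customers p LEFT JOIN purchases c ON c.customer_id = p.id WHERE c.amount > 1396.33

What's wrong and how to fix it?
Bug: A WHERE condition on the right-hand table after LEFT JOIN drops unmatched parents

Fix: Put 'c.amount > 1396.33' in the JOIN's ON clause instead of WHERE

Corrected query:
SELECT p.name, c.amount FROM customers p LEFT JOIN purchases c ON c.customer_id = p.id AND c.amount > 1396.33

Result:
name  | amount 
------+--------
Dave  | NULL   
Eve   | NULL   
Grace | 1600.84
Alice | 1501.89
Frank | NULL   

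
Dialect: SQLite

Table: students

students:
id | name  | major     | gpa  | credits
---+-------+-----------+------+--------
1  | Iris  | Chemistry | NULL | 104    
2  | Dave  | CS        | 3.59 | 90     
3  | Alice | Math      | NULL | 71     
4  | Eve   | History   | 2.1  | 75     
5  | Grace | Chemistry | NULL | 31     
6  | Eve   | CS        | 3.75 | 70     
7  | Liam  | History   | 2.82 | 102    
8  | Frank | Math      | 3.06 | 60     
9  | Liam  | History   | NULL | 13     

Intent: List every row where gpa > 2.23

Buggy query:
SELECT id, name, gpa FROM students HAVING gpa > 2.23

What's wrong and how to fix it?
Bug: HAVING filters the output of aggregation, but this query has no GROUP BY and no aggregate functions, so SQLite rejects it (HAVING clause on a non-aggregate query); the condition here is per row

Fix: Replace HAVING with WHERE since the condition applies to individual rows

Corrected query:
SELECT id, name, gpa FROM students WHERE gpa > 2.23

Result:
id | name  | gpa 
---+-------+-----
2  | Dave  | 3.59
6  | Eve   | 3.75
7  | Liam  | 2.82
8  | Frank | 3.06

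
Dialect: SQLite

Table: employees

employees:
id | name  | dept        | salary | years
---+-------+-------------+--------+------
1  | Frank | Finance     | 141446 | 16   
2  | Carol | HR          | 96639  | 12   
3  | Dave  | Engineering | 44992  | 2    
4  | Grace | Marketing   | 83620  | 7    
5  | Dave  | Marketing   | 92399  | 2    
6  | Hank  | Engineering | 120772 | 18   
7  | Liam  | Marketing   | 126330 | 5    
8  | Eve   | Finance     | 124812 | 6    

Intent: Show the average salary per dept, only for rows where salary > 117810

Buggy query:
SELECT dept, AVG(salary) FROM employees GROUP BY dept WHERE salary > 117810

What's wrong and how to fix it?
Bug: Row-level WHERE must come before GROUP BY in the clause order

Fix: Place WHERE between FROM and GROUP BY

Corrected query:
SELECT dept, AVG(salary) FROM employees WHERE salary > 117810 GROUP BY dept

Result:
dept        | AVG(salary)
------------+------------
Engineering | 120772     
Finance     | 133129     
Marketing   | 126330     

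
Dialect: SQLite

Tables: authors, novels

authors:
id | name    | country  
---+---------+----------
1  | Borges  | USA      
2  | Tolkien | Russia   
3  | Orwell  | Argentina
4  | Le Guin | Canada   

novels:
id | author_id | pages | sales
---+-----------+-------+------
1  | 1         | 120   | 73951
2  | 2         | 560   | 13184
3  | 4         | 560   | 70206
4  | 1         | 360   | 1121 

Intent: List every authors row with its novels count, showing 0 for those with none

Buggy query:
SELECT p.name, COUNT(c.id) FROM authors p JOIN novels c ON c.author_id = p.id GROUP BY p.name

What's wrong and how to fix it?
Bug: INNER JOIN drops authors rows that have no matching novels rows

Fix: Use LEFT JOIN so parents without children still appear (COUNT(c.id) gives 0)

Corrected query:
SELECT p.name, COUNT(c.id) FROM authors p LEFT JOIN novels c ON c.author_id = p.id GROUP BY p.name

Result:
name    | COUNT(c.id)
--------+------------
Borges  | 2          
Le Guin | 1          
Orwell  | 0          
Tolkien | 1          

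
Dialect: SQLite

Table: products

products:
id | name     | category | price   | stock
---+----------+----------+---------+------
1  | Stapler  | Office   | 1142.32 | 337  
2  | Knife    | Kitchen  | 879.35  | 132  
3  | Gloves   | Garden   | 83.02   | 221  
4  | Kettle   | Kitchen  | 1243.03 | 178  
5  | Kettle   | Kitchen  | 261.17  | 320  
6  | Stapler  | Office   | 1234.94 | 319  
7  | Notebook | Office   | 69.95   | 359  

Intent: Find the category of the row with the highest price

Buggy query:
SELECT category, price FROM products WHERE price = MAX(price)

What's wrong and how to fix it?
Bug: MAX(price) is an aggregate and cannot be used directly in WHERE

Fix: Use a subquery: WHERE price = (SELECT MAX(price) FROM products)

Corrected query:
SELECT category, price FROM products WHERE price = (SELECT MAX(price) FROM products)

Result:
category | price  
---------+--------
Kitchen  | 1243.03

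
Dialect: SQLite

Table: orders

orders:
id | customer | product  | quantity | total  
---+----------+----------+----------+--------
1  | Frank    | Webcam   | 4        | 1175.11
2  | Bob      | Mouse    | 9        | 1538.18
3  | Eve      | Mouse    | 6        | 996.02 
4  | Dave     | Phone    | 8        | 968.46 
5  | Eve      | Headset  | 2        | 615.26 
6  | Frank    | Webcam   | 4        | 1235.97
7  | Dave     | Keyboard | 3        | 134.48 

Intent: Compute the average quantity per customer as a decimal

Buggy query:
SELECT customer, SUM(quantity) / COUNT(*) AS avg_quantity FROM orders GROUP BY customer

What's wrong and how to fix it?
Bug: Both operands are integers, so '/' performs integer division and truncates

Fix: Cast one side to REAL so the division keeps the fractional part

Corrected query:
SELECT customer, SUM(quantity) * 1.0 / COUNT(*) AS avg_quantity FROM orders GROUP BY customer

Result:
customer | avg_quantity
---------+-------------
Bob      | 9           
Dave     | 5.5         
Eve      | 4           
Frank    | 4           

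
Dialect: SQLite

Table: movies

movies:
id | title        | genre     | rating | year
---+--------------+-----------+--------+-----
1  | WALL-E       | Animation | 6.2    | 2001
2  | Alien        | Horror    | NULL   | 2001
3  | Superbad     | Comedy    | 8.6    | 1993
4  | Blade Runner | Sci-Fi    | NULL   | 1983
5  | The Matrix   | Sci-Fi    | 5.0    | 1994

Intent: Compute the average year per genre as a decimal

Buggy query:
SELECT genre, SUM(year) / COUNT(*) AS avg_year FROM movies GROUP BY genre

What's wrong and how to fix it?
Bug: Both operands are integers, so '/' performs integer division and truncates

Fix: Cast one side to REAL so the division keeps the fractional part

Corrected query:
SELECT genre, SUM(year) * 1.0 / COUNT(*) AS avg_year FROM movies GROUP BY genre

Result:
genre     | avg_year
----------+---------
Animation | 2001    
Comedy    | 1993    
Horror    | 2001    
Sci-Fi    | 1988.5  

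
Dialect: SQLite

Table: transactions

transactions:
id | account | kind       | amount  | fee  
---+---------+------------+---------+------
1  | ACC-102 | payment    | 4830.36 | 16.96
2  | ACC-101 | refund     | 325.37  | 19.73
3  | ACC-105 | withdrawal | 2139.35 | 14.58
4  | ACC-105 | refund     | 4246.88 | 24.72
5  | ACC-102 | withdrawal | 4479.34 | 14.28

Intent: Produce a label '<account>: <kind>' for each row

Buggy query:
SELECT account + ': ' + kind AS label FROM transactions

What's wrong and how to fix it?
Bug: SQLite uses || for string concatenation; + coerces text to numbers (yielding 0)

Fix: Replace + with || to concatenate text

Corrected query:
SELECT account || ': ' || kind AS label FROM transactions

Result:
label              
-------------------
ACC-102: payment   
ACC-101: refund    
ACC-105: withdrawal
ACC-105: refund    
ACC-102: withdrawal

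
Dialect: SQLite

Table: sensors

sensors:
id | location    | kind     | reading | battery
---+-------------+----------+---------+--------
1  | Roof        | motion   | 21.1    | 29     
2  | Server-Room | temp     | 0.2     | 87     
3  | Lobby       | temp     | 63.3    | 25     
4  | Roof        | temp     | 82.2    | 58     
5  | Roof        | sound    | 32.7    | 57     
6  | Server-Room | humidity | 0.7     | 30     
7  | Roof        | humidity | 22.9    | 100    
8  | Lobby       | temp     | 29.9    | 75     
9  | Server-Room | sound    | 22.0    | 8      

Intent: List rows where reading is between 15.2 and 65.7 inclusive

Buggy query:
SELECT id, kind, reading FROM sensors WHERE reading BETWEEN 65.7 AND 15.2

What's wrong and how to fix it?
Bug: BETWEEN expects the lower bound first; with 65.7 AND 15.2 the range is empty

Fix: Write BETWEEN 15.2 AND 65.7

Corrected query:
SELECT id, kind, reading FROM sensors WHERE reading BETWEEN 15.2 AND 65.7

Result:
id | kind     | reading
---+----------+--------
1  | motion   | 21.1   
3  | temp     | 63.3   
5  | sound    | 32.7   
7  | humidity | 22.9   
8  | temp     | 29.9   
9  | sound    | 22     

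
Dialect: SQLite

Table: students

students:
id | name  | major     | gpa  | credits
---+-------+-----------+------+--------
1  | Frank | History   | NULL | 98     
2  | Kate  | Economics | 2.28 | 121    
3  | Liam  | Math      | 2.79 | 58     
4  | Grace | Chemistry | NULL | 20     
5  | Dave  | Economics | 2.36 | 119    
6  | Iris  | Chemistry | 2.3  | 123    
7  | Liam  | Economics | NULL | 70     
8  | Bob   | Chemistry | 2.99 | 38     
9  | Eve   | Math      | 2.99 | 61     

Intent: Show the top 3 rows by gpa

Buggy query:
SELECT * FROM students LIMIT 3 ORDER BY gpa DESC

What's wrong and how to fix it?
Bug: LIMIT must come after ORDER BY

Fix: Swap the clauses: ORDER BY first, then LIMIT

Corrected query:
SELECT * FROM students ORDER BY gpa DESC LIMIT 3

Result:
id | name | major     | gpa  | credits
---+------+-----------+------+--------
8  | Bob  | Chemistry | 2.99 | 38     
9  | Eve  | Math      | 2.99 | 61     
3  | Liam | Math      | 2.79 | 58     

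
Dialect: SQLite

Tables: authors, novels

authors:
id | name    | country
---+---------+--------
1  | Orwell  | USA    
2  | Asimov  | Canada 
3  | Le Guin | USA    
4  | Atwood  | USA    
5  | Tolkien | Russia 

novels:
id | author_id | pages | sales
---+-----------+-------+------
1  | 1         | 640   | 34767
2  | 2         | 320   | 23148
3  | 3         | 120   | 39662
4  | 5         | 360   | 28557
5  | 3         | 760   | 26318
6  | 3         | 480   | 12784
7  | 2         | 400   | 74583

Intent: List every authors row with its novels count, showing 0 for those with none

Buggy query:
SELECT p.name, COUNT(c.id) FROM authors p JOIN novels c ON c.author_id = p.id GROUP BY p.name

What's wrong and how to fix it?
Bug: INNER JOIN drops authors rows that have no matching novels rows

Fix: Switch to LEFT JOIN to retain unmatched parent rows

Corrected query:
SELECT p.name, COUNT(c.id) FROM authors p LEFT JOIN novels c ON c.author_id = p.id GROUP BY p.name

Result:
name    | COUNT(c.id)
--------+------------
Asimov  | 2          
Atwood  | 0          
Le Guin | 3          
Orwell  | 1          
Tolkien | 1          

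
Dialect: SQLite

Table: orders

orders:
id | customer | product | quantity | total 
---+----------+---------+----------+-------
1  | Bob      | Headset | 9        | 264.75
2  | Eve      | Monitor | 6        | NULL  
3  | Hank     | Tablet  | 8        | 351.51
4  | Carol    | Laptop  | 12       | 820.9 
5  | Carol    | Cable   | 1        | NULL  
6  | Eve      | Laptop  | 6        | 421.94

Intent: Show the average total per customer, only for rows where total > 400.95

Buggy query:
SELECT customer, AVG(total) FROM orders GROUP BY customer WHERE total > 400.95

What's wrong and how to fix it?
Bug: Row-level WHERE must come before GROUP BY in the clause order

Fix: Move the WHERE clause before GROUP BY

Corrected query:
SELECT customer, AVG(total) FROM orders WHERE total > 400.95 GROUP BY customer

Result:
customer | AVG(total)
---------+-----------
Carol    | 820.9     
Eve      | 421.94    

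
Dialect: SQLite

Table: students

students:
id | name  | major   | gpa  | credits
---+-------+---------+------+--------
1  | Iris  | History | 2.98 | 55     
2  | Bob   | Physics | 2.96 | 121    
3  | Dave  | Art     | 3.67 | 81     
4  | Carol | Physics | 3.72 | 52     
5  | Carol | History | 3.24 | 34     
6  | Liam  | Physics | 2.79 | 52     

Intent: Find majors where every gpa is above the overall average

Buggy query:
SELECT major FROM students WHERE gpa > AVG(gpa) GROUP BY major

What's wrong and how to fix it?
Bug: AVG() is an aggregate; it can't sit directly in WHERE

Fix: Compute the overall average in a scalar subquery and compare each group's MIN against it in HAVING

Corrected query:
SELECT major FROM students GROUP BY major HAVING MIN(gpa) > (SELECT AVG(gpa) FROM students)

Result:
major
-----
Art  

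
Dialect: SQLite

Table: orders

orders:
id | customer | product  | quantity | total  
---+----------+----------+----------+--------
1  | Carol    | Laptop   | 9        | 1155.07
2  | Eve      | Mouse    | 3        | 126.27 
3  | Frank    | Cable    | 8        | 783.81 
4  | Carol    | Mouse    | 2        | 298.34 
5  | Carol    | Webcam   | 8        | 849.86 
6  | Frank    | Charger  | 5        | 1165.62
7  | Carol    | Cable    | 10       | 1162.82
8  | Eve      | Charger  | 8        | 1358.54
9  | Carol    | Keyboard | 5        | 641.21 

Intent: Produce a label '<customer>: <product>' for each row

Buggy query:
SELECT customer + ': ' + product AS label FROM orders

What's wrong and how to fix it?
Bug: SQLite uses || for string concatenation; + coerces text to numbers (yielding 0)

Fix: Replace + with || to concatenate text

Corrected query:
SELECT customer || ': ' || product AS label FROM orders

Result:
label          
---------------
Carol: Laptop  
Eve: Mouse     
Frank: Cable   
Carol: Mouse   
Carol: Webcam  
Frank: Charger 
Carol: Cable   
Eve: Charger   
Carol: Keyboard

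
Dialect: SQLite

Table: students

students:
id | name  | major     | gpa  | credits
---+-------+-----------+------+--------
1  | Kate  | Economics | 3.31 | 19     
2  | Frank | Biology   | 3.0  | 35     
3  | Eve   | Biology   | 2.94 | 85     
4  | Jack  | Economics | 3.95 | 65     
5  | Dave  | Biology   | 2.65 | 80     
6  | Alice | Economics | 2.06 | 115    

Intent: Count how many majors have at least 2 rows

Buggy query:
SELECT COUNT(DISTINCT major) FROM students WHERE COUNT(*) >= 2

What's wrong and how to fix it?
Bug: WHERE filters individual rows, not groups, so a group-level COUNT is invalid there

Fix: Use a subquery that GROUPs and filters with HAVING, then count its rows

Corrected query:
SELECT COUNT(*) FROM (SELECT major FROM students GROUP BY major HAVING COUNT(*) >= 2)

Result:
COUNT(*)
--------
2       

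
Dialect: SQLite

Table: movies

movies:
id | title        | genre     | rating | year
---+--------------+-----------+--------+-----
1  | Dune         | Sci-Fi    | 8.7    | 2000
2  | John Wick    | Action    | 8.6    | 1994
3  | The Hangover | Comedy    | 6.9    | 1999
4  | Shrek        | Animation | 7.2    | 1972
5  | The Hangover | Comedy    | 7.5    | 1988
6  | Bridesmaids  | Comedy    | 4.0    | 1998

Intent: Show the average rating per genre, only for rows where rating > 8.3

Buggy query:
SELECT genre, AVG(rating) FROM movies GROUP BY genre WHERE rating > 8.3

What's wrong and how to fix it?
Bug: WHERE cannot follow GROUP BY

Fix: Move the WHERE clause before GROUP BY

Corrected query:
SELECT genre, AVG(rating) FROM movies WHERE rating > 8.3 GROUP BY genre

Result:
genre  | AVG(rating)
-------+------------
Action | 8.6        
Sci-Fi | 8.7        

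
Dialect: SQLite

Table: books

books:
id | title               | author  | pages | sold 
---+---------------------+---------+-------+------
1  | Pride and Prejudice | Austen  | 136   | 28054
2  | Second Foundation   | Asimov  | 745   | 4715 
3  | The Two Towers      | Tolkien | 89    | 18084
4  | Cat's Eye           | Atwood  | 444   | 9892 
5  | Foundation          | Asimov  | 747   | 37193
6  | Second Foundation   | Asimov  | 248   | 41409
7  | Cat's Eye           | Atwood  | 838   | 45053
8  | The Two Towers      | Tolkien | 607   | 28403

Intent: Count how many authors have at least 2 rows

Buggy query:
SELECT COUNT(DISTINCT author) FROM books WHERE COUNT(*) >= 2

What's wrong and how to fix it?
Bug: WHERE filters individual rows, not groups, so a group-level COUNT is invalid there

Fix: Use a subquery that GROUPs and filters with HAVING, then count its rows

Corrected query:
SELECT COUNT(*) FROM (SELECT author FROM books GROUP BY author HAVING COUNT(*) >= 2)

Result:
COUNT(*)
--------
3       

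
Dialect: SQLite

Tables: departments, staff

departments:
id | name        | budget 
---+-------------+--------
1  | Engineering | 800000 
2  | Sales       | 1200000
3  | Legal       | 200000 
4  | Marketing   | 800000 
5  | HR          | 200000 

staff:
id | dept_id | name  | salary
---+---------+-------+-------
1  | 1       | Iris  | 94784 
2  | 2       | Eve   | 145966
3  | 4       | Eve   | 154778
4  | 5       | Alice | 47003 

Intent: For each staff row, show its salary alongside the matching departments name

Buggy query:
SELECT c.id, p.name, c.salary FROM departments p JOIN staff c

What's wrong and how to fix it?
Bug: JOIN with no ON clause produces a cartesian product; every staff row pairs with every departments row

Fix: Specify the join condition linking the foreign key to the parent id

Corrected query:
SELECT c.id, p.name, c.salary FROM departments p JOIN staff c ON c.dept_id = p.id

Result:
id | name        | salary
---+-------------+-------
1  | Engineering | 94784 
2  | Sales       | 145966
3  | Marketing   | 154778
4  | HR          | 47003 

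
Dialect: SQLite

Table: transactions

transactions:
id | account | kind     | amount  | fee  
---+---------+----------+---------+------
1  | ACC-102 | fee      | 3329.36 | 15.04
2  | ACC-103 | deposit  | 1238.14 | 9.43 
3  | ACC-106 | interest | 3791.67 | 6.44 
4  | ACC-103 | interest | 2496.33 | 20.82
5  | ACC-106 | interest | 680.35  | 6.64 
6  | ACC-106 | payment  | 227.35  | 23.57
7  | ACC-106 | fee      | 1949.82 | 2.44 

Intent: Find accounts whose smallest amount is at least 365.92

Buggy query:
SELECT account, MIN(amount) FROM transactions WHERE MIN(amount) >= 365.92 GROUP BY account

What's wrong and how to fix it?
Bug: Aggregates like MIN are computed per group after WHERE runs

Fix: Replace WHERE with HAVING after the GROUP BY

Corrected query:
SELECT account, MIN(amount) FROM transactions GROUP BY account HAVING MIN(amount) >= 365.92

Result:
account | MIN(amount)
--------+------------
ACC-102 | 3329.36    
ACC-103 | 1238.14    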